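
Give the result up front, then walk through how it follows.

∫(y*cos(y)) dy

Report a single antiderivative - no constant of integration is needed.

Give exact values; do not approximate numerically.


The answer is y*sin(y) + cos(y).
Step 1. Integrate ∫(y*cos(y)) dy by parts with u = y, dv = (cos(y)) dy, so v = sin(y): now y*sin(y) + ∫(-sin(y)) dy.
Step 2. Evaluate the standard form: now y*sin(y) + cos(y).
Answer: y*sin(y) + cos(y).


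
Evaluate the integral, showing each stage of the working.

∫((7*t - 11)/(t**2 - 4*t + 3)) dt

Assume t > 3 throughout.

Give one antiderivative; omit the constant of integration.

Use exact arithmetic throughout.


Step 1. Decompose ∫((7*t - 11)/(t**2 - 4*t + 3)) dt by partial fractions, (7*t - 11)/(t**2 - 4*t + 3) = 2/(t - 1) + 5/(t - 3): now ∫(5/(t - 3)) dt + ∫(2/(t - 1)) dt.
Step 2. Evaluate the standard form [assuming t > 3]: now 5*log(t - 3) + ∫(2/(t - 1)) dt.
Step 3. Evaluate the standard form [assuming t > 1]: now 5*log(t - 3) + 2*log(t - 1).
Answer: 5*log(t - 3) + 2*log(t - 1).


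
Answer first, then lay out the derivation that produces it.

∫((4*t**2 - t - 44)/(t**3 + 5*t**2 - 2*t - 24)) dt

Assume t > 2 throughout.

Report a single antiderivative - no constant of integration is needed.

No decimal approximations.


The answer is -log(t - 2) + log(t + 3) + 4*log(t + 4).
Step 1. Decompose ∫((4*t**2 - t - 44)/(t**3 + 5*t**2 - 2*t - 24)) dt by partial fractions, (4*t**2 - t - 44)/(t**3 + 5*t**2 - 2*t - 24) = 4/(t + 4) + 1/(t + 3) - 1/(t - 2): now ∫(-1/(t - 2)) dt + ∫(1/(t + 3)) dt + ∫(4/(t + 4)) dt.
Step 2. Evaluate the standard form [assuming t > -3]: now log(t + 3) + ∫(-1/(t - 2)) dt + ∫(4/(t + 4)) dt.
Step 3. Evaluate the standard form [assuming t > 2]: now -log(t - 2) + log(t + 3) + ∫(4/(t + 4)) dt.
Step 4. Evaluate the standard form [assuming t > -4]: now -log(t - 2) + log(t + 3) + 4*log(t + 4).
Answer: -log(t - 2) + log(t + 3) + 4*log(t + 4).


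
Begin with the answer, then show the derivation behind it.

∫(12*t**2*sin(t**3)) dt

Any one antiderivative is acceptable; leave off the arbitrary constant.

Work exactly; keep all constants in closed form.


The answer is -4*cos(t**3).
Step 1. Substitute u = t**3, turning ∫(12*t**2*sin(t**3)) dt into ∫(4*sin(u)) du: now ∫(4*sin(u)) du.
Step 2. Evaluate the standard form: now -4*cos(u).
Step 3. Substitute back u = t**3: now -4*cos(t**3).
Answer: -4*cos(t**3).


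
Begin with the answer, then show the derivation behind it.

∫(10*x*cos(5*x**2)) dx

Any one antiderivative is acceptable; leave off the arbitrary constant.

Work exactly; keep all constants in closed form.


The answer is sin(5*x**2).
Step 1. Substitute u = x**2, turning ∫(10*x*cos(5*x**2)) dx into ∫(5*cos(5*u)) du: now ∫(5*cos(5*u)) du.
Step 2. Evaluate the standard form: now sin(5*u).
Step 3. Substitute back u = x**2: now sin(5*x**2).
Answer: sin(5*x**2).


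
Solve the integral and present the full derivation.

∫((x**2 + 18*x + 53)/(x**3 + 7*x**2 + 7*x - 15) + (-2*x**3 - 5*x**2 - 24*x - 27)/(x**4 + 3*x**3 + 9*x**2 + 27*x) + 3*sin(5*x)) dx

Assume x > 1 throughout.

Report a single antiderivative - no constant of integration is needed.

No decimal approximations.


Step 1. Rewrite: now ∫((x**2 + 18*x + 53)/(x**3 + 7*x**2 + 7*x - 15)) dx + ∫((-2*x**3 - 5*x**2 - 24*x - 27)/(x**4 + 3*x**3 + 9*x**2 + 27*x)) dx + ∫(3*sin(5*x)) dx.
Step 2. Evaluate the standard form: now -3*cos(5*x)/5 + ∫((x**2 + 18*x + 53)/(x**3 + 7*x**2 + 7*x - 15)) dx + ∫((-2*x**3 - 5*x**2 - 24*x - 27)/(x**4 + 3*x**3 + 9*x**2 + 27*x)) dx.
Step 3. Decompose ∫((-2*x**3 - 5*x**2 - 24*x - 27)/(x**4 + 3*x**3 + 9*x**2 + 27*x)) dx by partial fractions, (-2*x**3 - 5*x**2 - 24*x - 27)/(x**4 + 3*x**3 + 9*x**2 + 27*x) = -2/(x**2 + 9) - 1/(x + 3) - 1/x: now -3*cos(5*x)/5 + ∫(-1/x) dx + ∫((x**2 + 18*x + 53)/(x**3 + 7*x**2 + 7*x - 15)) dx + ∫(-1/(x + 3)) dx + ∫(-2/(x**2 + 9)) dx.
Step 4. Evaluate the standard form [assuming x > -3]: now -log(x + 3) - 3*cos(5*x)/5 + ∫(-1/x) dx + ∫((x**2 + 18*x + 53)/(x**3 + 7*x**2 + 7*x - 15)) dx + ∫(-2/(x**2 + 9)) dx.
Step 5. Evaluate the standard form [assuming x > 0]: now -log(x) - log(x + 3) - 3*cos(5*x)/5 + ∫((x**2 + 18*x + 53)/(x**3 + 7*x**2 + 7*x - 15)) dx + ∫(-2/(x**2 + 9)) dx.
Step 6. Evaluate the standard form: now -log(x) - log(x + 3) - 3*cos(5*x)/5 - 2*atan(x/3)/3 + ∫((x**2 + 18*x + 53)/(x**3 + 7*x**2 + 7*x - 15)) dx.
Step 7. Decompose ∫((x**2 + 18*x + 53)/(x**3 + 7*x**2 + 7*x - 15)) dx by partial fractions, (x**2 + 18*x + 53)/(x**3 + 7*x**2 + 7*x - 15) = -1/(x + 5) - 1/(x + 3) + 3/(x - 1): now -log(x) - log(x + 3) - 3*cos(5*x)/5 - 2*atan(x/3)/3 + ∫(3/(x - 1)) dx + ∫(-1/(x + 3)) dx + ∫(-1/(x + 5)) dx.
Step 8. Evaluate the standard form [assuming x > -3]: now -log(x) - 2*log(x + 3) - 3*cos(5*x)/5 - 2*atan(x/3)/3 + ∫(3/(x - 1)) dx + ∫(-1/(x + 5)) dx.
Step 9. Evaluate the standard form [assuming x > 1]: now -log(x) + 3*log(x - 1) - 2*log(x + 3) - 3*cos(5*x)/5 - 2*atan(x/3)/3 + ∫(-1/(x + 5)) dx.
Step 10. Evaluate the standard form [assuming x > -5]: now -log(x) + 3*log(x - 1) - 2*log(x + 3) - log(x + 5) - 3*cos(5*x)/5 - 2*atan(x/3)/3.
Answer: -log(x) + 3*log(x - 1) - 2*log(x + 3) - log(x + 5) - 3*cos(5*x)/5 - 2*atan(x/3)/3.


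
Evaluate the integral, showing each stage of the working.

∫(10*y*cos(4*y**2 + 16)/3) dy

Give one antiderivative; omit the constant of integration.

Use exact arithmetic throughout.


Step 1. Substitute u = y**2 + 4, turning ∫(10*y*cos(4*y**2 + 16)/3) dy into ∫(5*cos(4*u)/3) du: now ∫(5*cos(4*u)/3) du.
Step 2. Evaluate the standard form: now 5*sin(4*u)/12.
Step 3. Substitute back u = y**2 + 4: now 5*sin(4*y**2 + 16)/12.
Answer: 5*sin(4*y**2 + 16)/12.


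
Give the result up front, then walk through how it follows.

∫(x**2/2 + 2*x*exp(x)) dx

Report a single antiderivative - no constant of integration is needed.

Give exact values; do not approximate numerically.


The answer is x**3/6 + 2*x*exp(x) - 2*exp(x).
Step 1. Rewrite: now ∫(x**2/2) dx + ∫(2*x*exp(x)) dx.
Step 2. Integrate ∫(2*x*exp(x)) dx by parts with u = x, dv = (2*exp(x)) dx, so v = 2*exp(x): now 2*x*exp(x) + ∫(x**2/2) dx + ∫(-2*exp(x)) dx.
Step 3. Evaluate the standard form: now 2*x*exp(x) - 2*exp(x) + ∫(x**2/2) dx.
Step 4. Evaluate the standard form: now x**3/6 + 2*x*exp(x) - 2*exp(x).
Answer: x**3/6 + 2*x*exp(x) - 2*exp(x).


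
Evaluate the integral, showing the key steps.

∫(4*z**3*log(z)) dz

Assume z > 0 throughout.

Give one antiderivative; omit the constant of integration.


Step 1. Integrate ∫(4*z**3*log(z)) dz by parts with u = log(z), dv = (4*z**3) dz, so v = z**4 [assuming z > 0]: now z**4*log(z) + ∫(-z**3) dz.
Step 2. Evaluate the standard form: now z**4*log(z) - z**4/4.
Answer: z**4*log(z) - z**4/4.


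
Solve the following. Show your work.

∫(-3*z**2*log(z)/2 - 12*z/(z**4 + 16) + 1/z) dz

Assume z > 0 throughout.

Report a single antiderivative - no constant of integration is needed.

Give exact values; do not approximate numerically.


Step 1. Rewrite: now ∫(1/z) dz + ∫(-12*z/(z**4 + 16)) dz + ∫(-3*z**2*log(z)/2) dz.
Step 2. Substitute u = z**2, turning ∫(-12*z/(z**4 + 16)) dz into ∫(-6/(u**2 + 16)) du: now ∫(1/z) dz + ∫(-3*z**2*log(z)/2) dz + ∫(-6/(u**2 + 16)) du.
Step 3. Evaluate the standard form: now -3*atan(u/4)/2 + ∫(1/z) dz + ∫(-3*z**2*log(z)/2) dz.
Step 4. Substitute back u = z**2: now -3*atan(z**2/4)/2 + ∫(1/z) dz + ∫(-3*z**2*log(z)/2) dz.
Step 5. Integrate ∫(-3*z**2*log(z)/2) dz by parts with u = log(z), dv = (-3*z**2/2) dz, so v = -z**3/2 [assuming z > 0]: now -z**3*log(z)/2 - 3*atan(z**2/4)/2 + ∫(1/z) dz + ∫(z**2/2) dz.
Step 6. Evaluate the standard form: now -z**3*log(z)/2 + z**3/6 - 3*atan(z**2/4)/2 + ∫(1/z) dz.
Step 7. Evaluate the standard form [assuming z > 0]: now -z**3*log(z)/2 + z**3/6 + log(z) - 3*atan(z**2/4)/2.
Answer: -z**3*log(z)/2 + z**3/6 + log(z) - 3*atan(z**2/4)/2.


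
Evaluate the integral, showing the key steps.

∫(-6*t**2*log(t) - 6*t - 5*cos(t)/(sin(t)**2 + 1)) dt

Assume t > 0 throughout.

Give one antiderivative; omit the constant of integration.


Step 1. Rewrite: now ∫(-6*t) dt + ∫(-6*t**2*log(t)) dt + ∫(-5*cos(t)/(sin(t)**2 + 1)) dt.
Step 2. Evaluate the standard form: now -3*t**2 + ∫(-6*t**2*log(t)) dt + ∫(-5*cos(t)/(sin(t)**2 + 1)) dt.
Step 3. Substitute u = sin(t), turning ∫(-5*cos(t)/(sin(t)**2 + 1)) dt into ∫(-5/(u**2 + 1)) du: now -3*t**2 + ∫(-6*t**2*log(t)) dt + ∫(-5/(u**2 + 1)) du.
Step 4. Evaluate the standard form: now -3*t**2 - 5*atan(u) + ∫(-6*t**2*log(t)) dt.
Step 5. Substitute back u = sin(t): now -3*t**2 - 5*atan(sin(t)) + ∫(-6*t**2*log(t)) dt.
Step 6. Integrate ∫(-6*t**2*log(t)) dt by parts with u = log(t), dv = (-6*t**2) dt, so v = -2*t**3 [assuming t > 0]: now -2*t**3*log(t) - 3*t**2 - 5*atan(sin(t)) + ∫(2*t**2) dt.
Step 7. Evaluate the standard form: now -2*t**3*log(t) + 2*t**3/3 - 3*t**2 - 5*atan(sin(t)).
Answer: -2*t**3*log(t) + 2*t**3/3 - 3*t**2 - 5*atan(sin(t)).


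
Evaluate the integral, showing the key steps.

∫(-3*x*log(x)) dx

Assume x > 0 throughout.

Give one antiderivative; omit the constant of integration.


Step 1. Integrate ∫(-3*x*log(x)) dx by parts with u = log(x), dv = (-3*x) dx, so v = -3*x**2/2 [assuming x > 0]: now -3*x**2*log(x)/2 + ∫(3*x/2) dx.
Step 2. Evaluate the standard form: now -3*x**2*log(x)/2 + 3*x**2/4.
Answer: -3*x**2*log(x)/2 + 3*x**2/4.


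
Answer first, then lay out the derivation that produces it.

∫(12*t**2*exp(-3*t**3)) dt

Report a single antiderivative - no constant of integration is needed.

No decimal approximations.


The answer is -4*exp(-3*t**3)/3.
Step 1. Substitute u = t**3, turning ∫(12*t**2*exp(-3*t**3)) dt into ∫(4*exp(-3*u)) du: now ∫(4*exp(-3*u)) du.
Step 2. Evaluate the standard form: now -4*exp(-3*u)/3.
Step 3. Substitute back u = t**3: now -4*exp(-3*t**3)/3.
Answer: -4*exp(-3*t**3)/3.


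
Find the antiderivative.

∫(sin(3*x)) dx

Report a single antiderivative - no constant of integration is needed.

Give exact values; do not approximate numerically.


Answer: -cos(3*x)/3.


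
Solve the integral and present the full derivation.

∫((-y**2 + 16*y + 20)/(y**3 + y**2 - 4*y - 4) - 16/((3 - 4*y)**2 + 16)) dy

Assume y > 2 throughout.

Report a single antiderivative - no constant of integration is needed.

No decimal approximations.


Step 1. Rewrite: now ∫((-y**2 + 16*y + 20)/(y**3 + y**2 - 4*y - 4)) dy + ∫(-16/((3 - 4*y)**2 + 16)) dy.
Step 2. Substitute u = 3 - 4*y, turning ∫(-16/((3 - 4*y)**2 + 16)) dy into ∫(4/(u**2 + 16)) du: now ∫((-y**2 + 16*y + 20)/(y**3 + y**2 - 4*y - 4)) dy + ∫(4/(u**2 + 16)) du.
Step 3. Evaluate the standard form: now atan(u/4) + ∫((-y**2 + 16*y + 20)/(y**3 + y**2 - 4*y - 4)) dy.
Step 4. Substitute back u = 3 - 4*y: now -atan(y - 3/4) + ∫((-y**2 + 16*y + 20)/(y**3 + y**2 - 4*y - 4)) dy.
Step 5. Decompose ∫((-y**2 + 16*y + 20)/(y**3 + y**2 - 4*y - 4)) dy by partial fractions, (-y**2 + 16*y + 20)/(y**3 + y**2 - 4*y - 4) = -4/(y + 2) - 1/(y + 1) + 4/(y - 2): now -atan(y - 3/4) + ∫(4/(y - 2)) dy + ∫(-1/(y + 1)) dy + ∫(-4/(y + 2)) dy.
Step 6. Evaluate the standard form [assuming y > -1]: now -log(y + 1) - atan(y - 3/4) + ∫(4/(y - 2)) dy + ∫(-4/(y + 2)) dy.
Step 7. Evaluate the standard form [assuming y > 2]: now 4*log(y - 2) - log(y + 1) - atan(y - 3/4) + ∫(-4/(y + 2)) dy.
Step 8. Evaluate the standard form [assuming y > -2]: now 4*log(y - 2) - log(y + 1) - 4*log(y + 2) - atan(y - 3/4).
Answer: 4*log(y - 2) - log(y + 1) - 4*log(y + 2) - atan(y - 3/4).


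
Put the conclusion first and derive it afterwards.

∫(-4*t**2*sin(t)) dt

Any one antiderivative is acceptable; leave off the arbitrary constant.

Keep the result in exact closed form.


The answer is 4*t**2*cos(t) - 8*t*sin(t) - 8*cos(t).
Step 1. Integrate ∫(-4*t**2*sin(t)) dt by parts with u = t**2, dv = (-4*sin(t)) dt, so v = 4*cos(t): now 4*t**2*cos(t) + ∫(-8*t*cos(t)) dt.
Step 2. Integrate ∫(-8*t*cos(t)) dt by parts with u = t, dv = (-8*cos(t)) dt, so v = -8*sin(t): now 4*t**2*cos(t) - 8*t*sin(t) + ∫(8*sin(t)) dt.
Step 3. Evaluate the standard form: now 4*t**2*cos(t) - 8*t*sin(t) - 8*cos(t).
Answer: 4*t**2*cos(t) - 8*t*sin(t) - 8*cos(t).


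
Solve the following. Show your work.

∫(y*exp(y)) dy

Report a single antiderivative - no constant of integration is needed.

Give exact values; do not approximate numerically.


Step 1. Integrate ∫(y*exp(y)) dy by parts with u = y, dv = (exp(y)) dy, so v = exp(y): now y*exp(y) + ∫(-exp(y)) dy.
Step 2. Evaluate the standard form: now y*exp(y) - exp(y).
Answer: y*exp(y) - exp(y).


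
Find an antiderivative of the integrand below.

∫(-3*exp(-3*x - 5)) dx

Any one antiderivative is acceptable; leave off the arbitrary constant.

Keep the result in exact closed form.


Answer: exp(-3*x - 5).


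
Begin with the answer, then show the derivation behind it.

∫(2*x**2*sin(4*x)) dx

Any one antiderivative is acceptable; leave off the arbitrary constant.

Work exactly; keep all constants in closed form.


The answer is -x**2*cos(4*x)/2 + x*sin(4*x)/4 + cos(4*x)/16.
Step 1. Integrate ∫(2*x**2*sin(4*x)) dx by parts with u = x**2, dv = (2*sin(4*x)) dx, so v = -cos(4*x)/2: now -x**2*cos(4*x)/2 + ∫(x*cos(4*x)) dx.
Step 2. Integrate ∫(x*cos(4*x)) dx by parts with u = x, dv = (cos(4*x)) dx, so v = sin(4*x)/4: now -x**2*cos(4*x)/2 + x*sin(4*x)/4 + ∫(-sin(4*x)/4) dx.
Step 3. Evaluate the standard form: now -x**2*cos(4*x)/2 + x*sin(4*x)/4 + cos(4*x)/16.
Answer: -x**2*cos(4*x)/2 + x*sin(4*x)/4 + cos(4*x)/16.


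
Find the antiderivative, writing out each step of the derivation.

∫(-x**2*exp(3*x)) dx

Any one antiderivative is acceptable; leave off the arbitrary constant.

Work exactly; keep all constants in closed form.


Step 1. Integrate ∫(-x**2*exp(3*x)) dx by parts with u = x**2, dv = (-exp(3*x)) dx, so v = -exp(3*x)/3: now -x**2*exp(3*x)/3 + ∫(2*x*exp(3*x)/3) dx.
Step 2. Integrate ∫(2*x*exp(3*x)/3) dx by parts with u = x, dv = (2*exp(3*x)/3) dx, so v = 2*exp(3*x)/9: now -x**2*exp(3*x)/3 + 2*x*exp(3*x)/9 + ∫(-2*exp(3*x)/9) dx.
Step 3. Evaluate the standard form: now -x**2*exp(3*x)/3 + 2*x*exp(3*x)/9 - 2*exp(3*x)/27.
Answer: -x**2*exp(3*x)/3 + 2*x*exp(3*x)/9 - 2*exp(3*x)/27.


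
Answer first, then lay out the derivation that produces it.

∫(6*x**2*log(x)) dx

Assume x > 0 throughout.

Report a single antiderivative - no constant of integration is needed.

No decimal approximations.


The answer is 2*x**3*log(x) - 2*x**3/3.
Step 1. Integrate ∫(6*x**2*log(x)) dx by parts with u = log(x), dv = (6*x**2) dx, so v = 2*x**3 [assuming x > 0]: now 2*x**3*log(x) + ∫(-2*x**2) dx.
Step 2. Evaluate the standard form: now 2*x**3*log(x) - 2*x**3/3.
Answer: 2*x**3*log(x) - 2*x**3/3.


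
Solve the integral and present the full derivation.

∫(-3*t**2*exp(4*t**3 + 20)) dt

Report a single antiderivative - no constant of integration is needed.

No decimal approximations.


Step 1. Substitute u = t**3 + 5, turning ∫(-3*t**2*exp(4*t**3 + 20)) dt into ∫(-exp(4*u)) du: now ∫(-exp(4*u)) du.
Step 2. Evaluate the standard form: now -exp(4*u)/4.
Step 3. Substitute back u = t**3 + 5: now -exp(4*t**3 + 20)/4.
Answer: -exp(4*t**3 + 20)/4.


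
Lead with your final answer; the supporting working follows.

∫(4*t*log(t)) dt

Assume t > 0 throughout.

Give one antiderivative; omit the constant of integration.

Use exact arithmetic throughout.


The answer is 2*t**2*log(t) - t**2.
Step 1. Integrate ∫(4*t*log(t)) dt by parts with u = log(t), dv = (4*t) dt, so v = 2*t**2 [assuming t > 0]: now 2*t**2*log(t) + ∫(-2*t) dt.
Step 2. Evaluate the standard form: now 2*t**2*log(t) - t**2.
Answer: 2*t**2*log(t) - t**2.


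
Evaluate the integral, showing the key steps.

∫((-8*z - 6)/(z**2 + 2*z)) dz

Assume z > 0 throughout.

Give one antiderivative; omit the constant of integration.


Step 1. Decompose ∫((-8*z - 6)/(z**2 + 2*z)) dz by partial fractions, (-8*z - 6)/(z**2 + 2*z) = -5/(z + 2) - 3/z: now ∫(-3/z) dz + ∫(-5/(z + 2)) dz.
Step 2. Evaluate the standard form [assuming z > 0]: now -3*log(z) + ∫(-5/(z + 2)) dz.
Step 3. Evaluate the standard form [assuming z > -2]: now -3*log(z) - 5*log(z + 2).
Answer: -3*log(z) - 5*log(z + 2).


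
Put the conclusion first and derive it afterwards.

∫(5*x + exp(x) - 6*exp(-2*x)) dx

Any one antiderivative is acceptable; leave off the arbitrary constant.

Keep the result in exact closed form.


The answer is 5*x**2/2 + exp(x) + 3*exp(-2*x).
Step 1. Rewrite: now ∫(5*x) dx + ∫(-6*exp(-2*x)) dx + ∫(exp(x)) dx.
Step 2. Evaluate the standard form: now ∫(5*x) dx + ∫(exp(x)) dx + 3*exp(-2*x).
Step 3. Evaluate the standard form: now 5*x**2/2 + ∫(exp(x)) dx + 3*exp(-2*x).
Step 4. Evaluate the standard form: now 5*x**2/2 + exp(x) + 3*exp(-2*x).
Answer: 5*x**2/2 + exp(x) + 3*exp(-2*x).


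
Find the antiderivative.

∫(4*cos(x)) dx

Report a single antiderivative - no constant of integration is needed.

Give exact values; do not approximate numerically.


Answer: 4*sin(x).


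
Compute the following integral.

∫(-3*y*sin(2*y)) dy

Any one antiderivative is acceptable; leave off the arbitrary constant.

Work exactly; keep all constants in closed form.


Answer: 3*y*cos(2*y)/2 - 3*sin(2*y)/4.


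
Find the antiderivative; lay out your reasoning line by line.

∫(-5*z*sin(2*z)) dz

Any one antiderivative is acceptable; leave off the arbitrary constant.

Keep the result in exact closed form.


Step 1. Integrate ∫(-5*z*sin(2*z)) dz by parts with u = z, dv = (-5*sin(2*z)) dz, so v = 5*cos(2*z)/2: now 5*z*cos(2*z)/2 + ∫(-5*cos(2*z)/2) dz.
Step 2. Evaluate the standard form: now 5*z*cos(2*z)/2 - 5*sin(2*z)/4.
Answer: 5*z*cos(2*z)/2 - 5*sin(2*z)/4.


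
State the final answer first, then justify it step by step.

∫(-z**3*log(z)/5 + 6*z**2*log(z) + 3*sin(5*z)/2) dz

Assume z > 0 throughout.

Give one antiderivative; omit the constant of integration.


The answer is -z**4*log(z)/20 + z**4/80 + 2*z**3*log(z) - 2*z**3/3 - 3*cos(5*z)/10.
Step 1. Rewrite: now ∫(6*z**2*log(z)) dz + ∫(-z**3*log(z)/5) dz + ∫(3*sin(5*z)/2) dz.
Step 2. Evaluate the standard form: now -3*cos(5*z)/10 + ∫(6*z**2*log(z)) dz + ∫(-z**3*log(z)/5) dz.
Step 3. Integrate ∫(6*z**2*log(z)) dz by parts with u = log(z), dv = (6*z**2) dz, so v = 2*z**3 [assuming z > 0]: now 2*z**3*log(z) - 3*cos(5*z)/10 + ∫(-2*z**2) dz + ∫(-z**3*log(z)/5) dz.
Step 4. Evaluate the standard form: now 2*z**3*log(z) - 2*z**3/3 - 3*cos(5*z)/10 + ∫(-z**3*log(z)/5) dz.
Step 5. Integrate ∫(-z**3*log(z)/5) dz by parts with u = log(z), dv = (-z**3/5) dz, so v = -z**4/20 [assuming z > 0]: now -z**4*log(z)/20 + 2*z**3*log(z) - 2*z**3/3 - 3*cos(5*z)/10 + ∫(z**3/20) dz.
Step 6. Evaluate the standard form: now -z**4*log(z)/20 + z**4/80 + 2*z**3*log(z) - 2*z**3/3 - 3*cos(5*z)/10.
Answer: -z**4*log(z)/20 + z**4/80 + 2*z**3*log(z) - 2*z**3/3 - 3*cos(5*z)/10.


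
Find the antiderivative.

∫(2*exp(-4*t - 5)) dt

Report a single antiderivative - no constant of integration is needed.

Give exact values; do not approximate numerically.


Answer: -exp(-4*t - 5)/2.


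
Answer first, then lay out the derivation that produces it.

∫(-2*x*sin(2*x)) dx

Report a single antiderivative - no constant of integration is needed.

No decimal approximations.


The answer is x*cos(2*x) - sin(2*x)/2.
Step 1. Integrate ∫(-2*x*sin(2*x)) dx by parts with u = x, dv = (-2*sin(2*x)) dx, so v = cos(2*x): now x*cos(2*x) + ∫(-cos(2*x)) dx.
Step 2. Evaluate the standard form: now x*cos(2*x) - sin(2*x)/2.
Answer: x*cos(2*x) - sin(2*x)/2.


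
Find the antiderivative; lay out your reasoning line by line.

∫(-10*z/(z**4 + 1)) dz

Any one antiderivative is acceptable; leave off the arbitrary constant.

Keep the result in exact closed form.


Step 1. Substitute u = z**2, turning ∫(-10*z/(z**4 + 1)) dz into ∫(-5/(u**2 + 1)) du: now ∫(-5/(u**2 + 1)) du.
Step 2. Evaluate the standard form: now -5*atan(u).
Step 3. Substitute back u = z**2: now -5*atan(z**2).
Answer: -5*atan(z**2).


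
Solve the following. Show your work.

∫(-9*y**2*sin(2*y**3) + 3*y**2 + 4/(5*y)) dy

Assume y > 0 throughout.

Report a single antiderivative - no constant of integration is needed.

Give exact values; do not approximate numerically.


Step 1. Rewrite: now ∫(4/(5*y)) dy + ∫(3*y**2) dy + ∫(-9*y**2*sin(2*y**3)) dy.
Step 2. Substitute u = y**3, turning ∫(-9*y**2*sin(2*y**3)) dy into ∫(-3*sin(2*u)) du: now ∫(4/(5*y)) dy + ∫(3*y**2) dy + ∫(-3*sin(2*u)) du.
Step 3. Evaluate the standard form: now 3*cos(2*u)/2 + ∫(4/(5*y)) dy + ∫(3*y**2) dy.
Step 4. Substitute back u = y**3: now 3*cos(2*y**3)/2 + ∫(4/(5*y)) dy + ∫(3*y**2) dy.
Step 5. Evaluate the standard form [assuming y > 0]: now 4*log(y)/5 + 3*cos(2*y**3)/2 + ∫(3*y**2) dy.
Step 6. Evaluate the standard form: now y**3 + 4*log(y)/5 + 3*cos(2*y**3)/2.
Answer: y**3 + 4*log(y)/5 + 3*cos(2*y**3)/2.


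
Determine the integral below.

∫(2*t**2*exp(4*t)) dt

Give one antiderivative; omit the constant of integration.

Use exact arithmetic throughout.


Answer: t**2*exp(4*t)/2 - t*exp(4*t)/4 + exp(4*t)/16.


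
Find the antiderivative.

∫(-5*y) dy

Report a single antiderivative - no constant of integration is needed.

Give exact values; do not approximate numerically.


Answer: -5*y**2/2.


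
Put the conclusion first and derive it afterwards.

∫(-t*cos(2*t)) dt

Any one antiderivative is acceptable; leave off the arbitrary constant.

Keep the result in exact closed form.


The answer is -t*sin(2*t)/2 - cos(2*t)/4.
Step 1. Integrate ∫(-t*cos(2*t)) dt by parts with u = t, dv = (-cos(2*t)) dt, so v = -sin(2*t)/2: now -t*sin(2*t)/2 + ∫(sin(2*t)/2) dt.
Step 2. Evaluate the standard form: now -t*sin(2*t)/2 - cos(2*t)/4.
Answer: -t*sin(2*t)/2 - cos(2*t)/4.


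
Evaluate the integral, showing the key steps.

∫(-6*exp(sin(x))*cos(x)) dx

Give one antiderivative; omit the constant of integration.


Step 1. Substitute u = sin(x), turning ∫(-6*exp(sin(x))*cos(x)) dx into ∫(-6*exp(u)) du: now ∫(-6*exp(u)) du.
Step 2. Evaluate the standard form: now -6*exp(u).
Step 3. Substitute back u = sin(x): now -6*exp(sin(x)).
Answer: -6*exp(sin(x)).


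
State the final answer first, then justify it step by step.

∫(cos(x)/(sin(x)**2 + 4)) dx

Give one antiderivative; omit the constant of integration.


The answer is atan(sin(x)/2)/2.
Step 1. Substitute u = sin(x), turning ∫(cos(x)/(sin(x)**2 + 4)) dx into ∫(1/(u**2 + 4)) du: now ∫(1/(u**2 + 4)) du.
Step 2. Evaluate the standard form: now atan(u/2)/2.
Step 3. Substitute back u = sin(x): now atan(sin(x)/2)/2.
Answer: atan(sin(x)/2)/2.


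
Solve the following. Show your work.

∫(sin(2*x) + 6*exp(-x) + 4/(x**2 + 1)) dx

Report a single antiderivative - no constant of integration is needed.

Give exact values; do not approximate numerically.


Step 1. Rewrite: now ∫(4/(x**2 + 1)) dx + ∫(6*exp(-x)) dx + ∫(sin(2*x)) dx.
Step 2. Evaluate the standard form: now 4*atan(x) + ∫(6*exp(-x)) dx + ∫(sin(2*x)) dx.
Step 3. Evaluate the standard form: now 4*atan(x) + ∫(sin(2*x)) dx - 6*exp(-x).
Step 4. Evaluate the standard form: now -cos(2*x)/2 + 4*atan(x) - 6*exp(-x).
Answer: -cos(2*x)/2 + 4*atan(x) - 6*exp(-x).


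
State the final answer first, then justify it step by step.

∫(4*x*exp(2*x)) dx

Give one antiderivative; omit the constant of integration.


The answer is 2*x*exp(2*x) - exp(2*x).
Step 1. Integrate ∫(4*x*exp(2*x)) dx by parts with u = x, dv = (4*exp(2*x)) dx, so v = 2*exp(2*x): now 2*x*exp(2*x) + ∫(-2*exp(2*x)) dx.
Step 2. Evaluate the standard form: now 2*x*exp(2*x) - exp(2*x).
Answer: 2*x*exp(2*x) - exp(2*x).


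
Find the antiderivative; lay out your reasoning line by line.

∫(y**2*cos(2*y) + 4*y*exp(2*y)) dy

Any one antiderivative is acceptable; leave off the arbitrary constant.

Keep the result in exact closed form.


Step 1. Rewrite: now ∫(4*y*exp(2*y)) dy + ∫(y**2*cos(2*y)) dy.
Step 2. Integrate ∫(4*y*exp(2*y)) dy by parts with u = y, dv = (4*exp(2*y)) dy, so v = 2*exp(2*y): now 2*y*exp(2*y) + ∫(y**2*cos(2*y)) dy + ∫(-2*exp(2*y)) dy.
Step 3. Evaluate the standard form: now 2*y*exp(2*y) - exp(2*y) + ∫(y**2*cos(2*y)) dy.
Step 4. Integrate ∫(y**2*cos(2*y)) dy by parts with u = y**2, dv = (cos(2*y)) dy, so v = sin(2*y)/2: now y**2*sin(2*y)/2 + 2*y*exp(2*y) - exp(2*y) + ∫(-y*sin(2*y)) dy.
Step 5. Integrate ∫(-y*sin(2*y)) dy by parts with u = y, dv = (-sin(2*y)) dy, so v = cos(2*y)/2: now y**2*sin(2*y)/2 + 2*y*exp(2*y) + y*cos(2*y)/2 - exp(2*y) + ∫(-cos(2*y)/2) dy.
Step 6. Evaluate the standard form: now y**2*sin(2*y)/2 + 2*y*exp(2*y) + y*cos(2*y)/2 - exp(2*y) - sin(2*y)/4.
Answer: y**2*sin(2*y)/2 + 2*y*exp(2*y) + y*cos(2*y)/2 - exp(2*y) - sin(2*y)/4.


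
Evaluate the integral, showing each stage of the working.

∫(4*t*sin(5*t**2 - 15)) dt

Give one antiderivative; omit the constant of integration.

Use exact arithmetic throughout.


Step 1. Substitute u = t**2 - 3, turning ∫(4*t*sin(5*t**2 - 15)) dt into ∫(2*sin(5*u)) du: now ∫(2*sin(5*u)) du.
Step 2. Evaluate the standard form: now -2*cos(5*u)/5.
Step 3. Substitute back u = t**2 - 3: now -2*cos(5*t**2 - 15)/5.
Answer: -2*cos(5*t**2 - 15)/5.


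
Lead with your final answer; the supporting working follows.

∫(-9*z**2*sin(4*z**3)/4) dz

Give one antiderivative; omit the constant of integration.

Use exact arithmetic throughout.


The answer is 3*cos(4*z**3)/16.
Step 1. Substitute u = z**3, turning ∫(-9*z**2*sin(4*z**3)/4) dz into ∫(-3*sin(4*u)/4) du: now ∫(-3*sin(4*u)/4) du.
Step 2. Evaluate the standard form: now 3*cos(4*u)/16.
Step 3. Substitute back u = z**3: now 3*cos(4*z**3)/16.
Answer: 3*cos(4*z**3)/16.


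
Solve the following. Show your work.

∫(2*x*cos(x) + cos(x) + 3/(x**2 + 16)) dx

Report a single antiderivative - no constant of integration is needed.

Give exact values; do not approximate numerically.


Step 1. Rewrite: now ∫(2*x*cos(x)) dx + ∫(3/(x**2 + 16)) dx + ∫(cos(x)) dx.
Step 2. Evaluate the standard form: now 3*atan(x/4)/4 + ∫(2*x*cos(x)) dx + ∫(cos(x)) dx.
Step 3. Evaluate the standard form: now sin(x) + 3*atan(x/4)/4 + ∫(2*x*cos(x)) dx.
Step 4. Integrate ∫(2*x*cos(x)) dx by parts with u = x, dv = (2*cos(x)) dx, so v = 2*sin(x): now 2*x*sin(x) + sin(x) + 3*atan(x/4)/4 + ∫(-2*sin(x)) dx.
Step 5. Evaluate the standard form: now 2*x*sin(x) + sin(x) + 2*cos(x) + 3*atan(x/4)/4.
Answer: 2*x*sin(x) + sin(x) + 2*cos(x) + 3*atan(x/4)/4.


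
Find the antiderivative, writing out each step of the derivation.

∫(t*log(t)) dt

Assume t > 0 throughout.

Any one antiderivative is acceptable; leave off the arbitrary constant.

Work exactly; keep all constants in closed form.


Step 1. Integrate ∫(t*log(t)) dt by parts with u = log(t), dv = (t) dt, so v = t**2/2 [assuming t > 0]: now t**2*log(t)/2 + ∫(-t/2) dt.
Step 2. Evaluate the standard form: now t**2*log(t)/2 - t**2/4.
Answer: t**2*log(t)/2 - t**2/4.


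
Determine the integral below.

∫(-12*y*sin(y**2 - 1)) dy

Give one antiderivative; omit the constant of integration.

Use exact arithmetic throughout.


Answer: 6*cos(y**2 - 1).


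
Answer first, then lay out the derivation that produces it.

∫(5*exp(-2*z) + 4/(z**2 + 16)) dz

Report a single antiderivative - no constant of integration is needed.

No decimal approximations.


The answer is atan(z/4) - 5*exp(-2*z)/2.
Step 1. Rewrite: now ∫(4/(z**2 + 16)) dz + ∫(5*exp(-2*z)) dz.
Step 2. Evaluate the standard form: now atan(z/4) + ∫(5*exp(-2*z)) dz.
Step 3. Evaluate the standard form: now atan(z/4) - 5*exp(-2*z)/2.
Answer: atan(z/4) - 5*exp(-2*z)/2.


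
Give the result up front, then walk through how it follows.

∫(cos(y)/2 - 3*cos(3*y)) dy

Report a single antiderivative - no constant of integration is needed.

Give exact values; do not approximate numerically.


The answer is sin(y)/2 - sin(3*y).
Step 1. Rewrite: now ∫(cos(y)/2) dy + ∫(-3*cos(3*y)) dy.
Step 2. Evaluate the standard form: now sin(y)/2 + ∫(-3*cos(3*y)) dy.
Step 3. Evaluate the standard form: now sin(y)/2 - sin(3*y).
Answer: sin(y)/2 - sin(3*y).


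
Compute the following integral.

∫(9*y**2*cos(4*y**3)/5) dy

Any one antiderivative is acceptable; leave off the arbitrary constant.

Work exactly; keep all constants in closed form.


Answer: 3*sin(4*y**3)/20.


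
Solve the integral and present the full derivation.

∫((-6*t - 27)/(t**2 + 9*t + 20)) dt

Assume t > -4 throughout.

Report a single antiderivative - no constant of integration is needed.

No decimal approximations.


Step 1. Decompose ∫((-6*t - 27)/(t**2 + 9*t + 20)) dt by partial fractions, (-6*t - 27)/(t**2 + 9*t + 20) = -3/(t + 5) - 3/(t + 4): now ∫(-3/(t + 4)) dt + ∫(-3/(t + 5)) dt.
Step 2. Evaluate the standard form [assuming t > -4]: now -3*log(t + 4) + ∫(-3/(t + 5)) dt.
Step 3. Evaluate the standard form [assuming t > -5]: now -3*log(t + 4) - 3*log(t + 5).
Answer: -3*log(t + 4) - 3*log(t + 5).


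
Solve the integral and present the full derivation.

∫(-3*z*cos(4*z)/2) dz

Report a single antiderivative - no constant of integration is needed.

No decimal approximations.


Step 1. Integrate ∫(-3*z*cos(4*z)/2) dz by parts with u = z, dv = (-3*cos(4*z)/2) dz, so v = -3*sin(4*z)/8: now -3*z*sin(4*z)/8 + ∫(3*sin(4*z)/8) dz.
Step 2. Evaluate the standard form: now -3*z*sin(4*z)/8 - 3*cos(4*z)/32.
Answer: -3*z*sin(4*z)/8 - 3*cos(4*z)/32.


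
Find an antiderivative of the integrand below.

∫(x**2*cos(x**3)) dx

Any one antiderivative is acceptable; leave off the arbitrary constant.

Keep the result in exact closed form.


Answer: sin(x**3)/3.


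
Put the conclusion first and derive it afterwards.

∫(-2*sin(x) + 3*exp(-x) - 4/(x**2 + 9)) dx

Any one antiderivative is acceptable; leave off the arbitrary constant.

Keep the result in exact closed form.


The answer is 2*cos(x) - 4*atan(x/3)/3 - 3*exp(-x).
Step 1. Rewrite: now ∫(-4/(x**2 + 9)) dx + ∫(3*exp(-x)) dx + ∫(-2*sin(x)) dx.
Step 2. Evaluate the standard form: now -4*atan(x/3)/3 + ∫(3*exp(-x)) dx + ∫(-2*sin(x)) dx.
Step 3. Evaluate the standard form: now 2*cos(x) - 4*atan(x/3)/3 + ∫(3*exp(-x)) dx.
Step 4. Evaluate the standard form: now 2*cos(x) - 4*atan(x/3)/3 - 3*exp(-x).
Answer: 2*cos(x) - 4*atan(x/3)/3 - 3*exp(-x).


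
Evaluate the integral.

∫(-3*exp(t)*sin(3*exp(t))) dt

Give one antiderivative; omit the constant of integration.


Answer: cos(3*exp(t)).


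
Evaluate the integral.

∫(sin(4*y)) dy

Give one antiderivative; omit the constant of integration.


Answer: -cos(4*y)/4.


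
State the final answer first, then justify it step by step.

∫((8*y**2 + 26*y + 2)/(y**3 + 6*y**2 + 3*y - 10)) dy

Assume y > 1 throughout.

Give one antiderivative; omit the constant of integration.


The answer is 2*log(y - 1) + 2*log(y + 2) + 4*log(y + 5).
Step 1. Decompose ∫((8*y**2 + 26*y + 2)/(y**3 + 6*y**2 + 3*y - 10)) dy by partial fractions, (8*y**2 + 26*y + 2)/(y**3 + 6*y**2 + 3*y - 10) = 4/(y + 5) + 2/(y + 2) + 2/(y - 1): now ∫(2/(y - 1)) dy + ∫(2/(y + 2)) dy + ∫(4/(y + 5)) dy.
Step 2. Evaluate the standard form [assuming y > -2]: now 2*log(y + 2) + ∫(2/(y - 1)) dy + ∫(4/(y + 5)) dy.
Step 3. Evaluate the standard form [assuming y > -5]: now 2*log(y + 2) + 4*log(y + 5) + ∫(2/(y - 1)) dy.
Step 4. Evaluate the standard form [assuming y > 1]: now 2*log(y - 1) + 2*log(y + 2) + 4*log(y + 5).
Answer: 2*log(y - 1) + 2*log(y + 2) + 4*log(y + 5).


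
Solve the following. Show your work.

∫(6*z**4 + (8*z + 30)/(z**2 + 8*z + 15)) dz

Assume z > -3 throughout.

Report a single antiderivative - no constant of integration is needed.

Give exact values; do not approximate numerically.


Step 1. Rewrite: now ∫(6*z**4) dz + ∫((8*z + 30)/(z**2 + 8*z + 15)) dz.
Step 2. Decompose ∫((8*z + 30)/(z**2 + 8*z + 15)) dz by partial fractions, (8*z + 30)/(z**2 + 8*z + 15) = 5/(z + 5) + 3/(z + 3): now ∫(6*z**4) dz + ∫(3/(z + 3)) dz + ∫(5/(z + 5)) dz.
Step 3. Evaluate the standard form [assuming z > -5]: now 5*log(z + 5) + ∫(6*z**4) dz + ∫(3/(z + 3)) dz.
Step 4. Evaluate the standard form [assuming z > -3]: now 3*log(z + 3) + 5*log(z + 5) + ∫(6*z**4) dz.
Step 5. Evaluate the standard form: now 6*z**5/5 + 3*log(z + 3) + 5*log(z + 5).
Answer: 6*z**5/5 + 3*log(z + 3) + 5*log(z + 5).


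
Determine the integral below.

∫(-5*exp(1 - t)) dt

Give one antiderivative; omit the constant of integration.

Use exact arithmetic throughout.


Answer: 5*exp(1 - t).


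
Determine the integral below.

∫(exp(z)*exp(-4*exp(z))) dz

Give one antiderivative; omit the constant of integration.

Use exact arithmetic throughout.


Answer: -exp(-4*exp(z))/4.


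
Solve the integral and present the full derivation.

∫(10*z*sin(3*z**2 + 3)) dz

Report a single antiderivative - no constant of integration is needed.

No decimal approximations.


Step 1. Substitute u = z**2 + 1, turning ∫(10*z*sin(3*z**2 + 3)) dz into ∫(5*sin(3*u)) du: now ∫(5*sin(3*u)) du.
Step 2. Evaluate the standard form: now -5*cos(3*u)/3.
Step 3. Substitute back u = z**2 + 1: now -5*cos(3*z**2 + 3)/3.
Answer: -5*cos(3*z**2 + 3)/3.


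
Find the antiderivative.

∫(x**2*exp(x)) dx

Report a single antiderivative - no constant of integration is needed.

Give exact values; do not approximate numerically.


Answer: x**2*exp(x) - 2*x*exp(x) + 2*exp(x).


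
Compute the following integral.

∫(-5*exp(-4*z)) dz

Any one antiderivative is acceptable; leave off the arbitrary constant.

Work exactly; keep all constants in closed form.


Answer: 5*exp(-4*z)/4.


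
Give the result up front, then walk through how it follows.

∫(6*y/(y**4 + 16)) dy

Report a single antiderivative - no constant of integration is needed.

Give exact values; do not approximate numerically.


The answer is 3*atan(y**2/4)/4.
Step 1. Substitute u = y**2, turning ∫(6*y/(y**4 + 16)) dy into ∫(3/(u**2 + 16)) du: now ∫(3/(u**2 + 16)) du.
Step 2. Evaluate the standard form: now 3*atan(u/4)/4.
Step 3. Substitute back u = y**2: now 3*atan(y**2/4)/4.
Answer: 3*atan(y**2/4)/4.


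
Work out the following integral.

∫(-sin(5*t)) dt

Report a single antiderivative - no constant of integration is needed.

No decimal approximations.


Answer: cos(5*t)/5.


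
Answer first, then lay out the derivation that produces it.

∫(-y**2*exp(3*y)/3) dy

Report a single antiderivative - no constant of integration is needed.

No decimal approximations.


The answer is -y**2*exp(3*y)/9 + 2*y*exp(3*y)/27 - 2*exp(3*y)/81.
Step 1. Integrate ∫(-y**2*exp(3*y)/3) dy by parts with u = y**2, dv = (-exp(3*y)/3) dy, so v = -exp(3*y)/9: now -y**2*exp(3*y)/9 + ∫(2*y*exp(3*y)/9) dy.
Step 2. Integrate ∫(2*y*exp(3*y)/9) dy by parts with u = y, dv = (2*exp(3*y)/9) dy, so v = 2*exp(3*y)/27: now -y**2*exp(3*y)/9 + 2*y*exp(3*y)/27 + ∫(-2*exp(3*y)/27) dy.
Step 3. Evaluate the standard form: now -y**2*exp(3*y)/9 + 2*y*exp(3*y)/27 - 2*exp(3*y)/81.
Answer: -y**2*exp(3*y)/9 + 2*y*exp(3*y)/27 - 2*exp(3*y)/81.


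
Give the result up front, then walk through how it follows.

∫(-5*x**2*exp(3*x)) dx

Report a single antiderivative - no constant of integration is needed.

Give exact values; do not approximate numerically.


The answer is -5*x**2*exp(3*x)/3 + 10*x*exp(3*x)/9 - 10*exp(3*x)/27.
Step 1. Integrate ∫(-5*x**2*exp(3*x)) dx by parts with u = x**2, dv = (-5*exp(3*x)) dx, so v = -5*exp(3*x)/3: now -5*x**2*exp(3*x)/3 + ∫(10*x*exp(3*x)/3) dx.
Step 2. Integrate ∫(10*x*exp(3*x)/3) dx by parts with u = x, dv = (10*exp(3*x)/3) dx, so v = 10*exp(3*x)/9: now -5*x**2*exp(3*x)/3 + 10*x*exp(3*x)/9 + ∫(-10*exp(3*x)/9) dx.
Step 3. Evaluate the standard form: now -5*x**2*exp(3*x)/3 + 10*x*exp(3*x)/9 - 10*exp(3*x)/27.
Answer: -5*x**2*exp(3*x)/3 + 10*x*exp(3*x)/9 - 10*exp(3*x)/27.


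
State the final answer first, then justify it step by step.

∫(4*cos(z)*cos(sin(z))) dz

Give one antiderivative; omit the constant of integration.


The answer is 4*sin(sin(z)).
Step 1. Substitute u = sin(z), turning ∫(4*cos(z)*cos(sin(z))) dz into ∫(4*cos(u)) du: now ∫(4*cos(u)) du.
Step 2. Evaluate the standard form: now 4*sin(u).
Step 3. Substitute back u = sin(z): now 4*sin(sin(z)).
Answer: 4*sin(sin(z)).


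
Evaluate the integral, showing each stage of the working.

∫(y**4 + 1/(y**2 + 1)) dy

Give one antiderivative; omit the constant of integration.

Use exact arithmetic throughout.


Step 1. Rewrite: now ∫(y**4) dy + ∫(1/(y**2 + 1)) dy.
Step 2. Evaluate the standard form: now y**5/5 + ∫(1/(y**2 + 1)) dy.
Step 3. Evaluate the standard form: now y**5/5 + atan(y).
Answer: y**5/5 + atan(y).


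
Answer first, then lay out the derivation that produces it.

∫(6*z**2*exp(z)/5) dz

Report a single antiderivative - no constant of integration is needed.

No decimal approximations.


The answer is 6*z**2*exp(z)/5 - 12*z*exp(z)/5 + 12*exp(z)/5.
Step 1. Integrate ∫(6*z**2*exp(z)/5) dz by parts with u = z**2, dv = (6*exp(z)/5) dz, so v = 6*exp(z)/5: now 6*z**2*exp(z)/5 + ∫(-12*z*exp(z)/5) dz.
Step 2. Integrate ∫(-12*z*exp(z)/5) dz by parts with u = z, dv = (-12*exp(z)/5) dz, so v = -12*exp(z)/5: now 6*z**2*exp(z)/5 - 12*z*exp(z)/5 + ∫(12*exp(z)/5) dz.
Step 3. Evaluate the standard form: now 6*z**2*exp(z)/5 - 12*z*exp(z)/5 + 12*exp(z)/5.
Answer: 6*z**2*exp(z)/5 - 12*z*exp(z)/5 + 12*exp(z)/5.


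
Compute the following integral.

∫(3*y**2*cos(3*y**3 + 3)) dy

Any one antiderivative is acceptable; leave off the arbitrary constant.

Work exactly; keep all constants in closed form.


Answer: sin(3*y**3 + 3)/3.


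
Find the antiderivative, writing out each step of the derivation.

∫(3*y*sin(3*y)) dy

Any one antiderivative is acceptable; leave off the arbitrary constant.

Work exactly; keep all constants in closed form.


Step 1. Integrate ∫(3*y*sin(3*y)) dy by parts with u = y, dv = (3*sin(3*y)) dy, so v = -cos(3*y): now -y*cos(3*y) + ∫(cos(3*y)) dy.
Step 2. Evaluate the standard form: now -y*cos(3*y) + sin(3*y)/3.
Answer: -y*cos(3*y) + sin(3*y)/3.


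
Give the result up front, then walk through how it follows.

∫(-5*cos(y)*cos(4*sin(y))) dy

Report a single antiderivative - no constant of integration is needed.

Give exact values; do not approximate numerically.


The answer is -5*sin(4*sin(y))/4.
Step 1. Substitute u = sin(y), turning ∫(-5*cos(y)*cos(4*sin(y))) dy into ∫(-5*cos(4*u)) du: now ∫(-5*cos(4*u)) du.
Step 2. Evaluate the standard form: now -5*sin(4*u)/4.
Step 3. Substitute back u = sin(y): now -5*sin(4*sin(y))/4.
Answer: -5*sin(4*sin(y))/4.


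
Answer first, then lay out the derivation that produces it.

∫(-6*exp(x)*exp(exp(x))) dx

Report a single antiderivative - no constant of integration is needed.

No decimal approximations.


The answer is -6*exp(exp(x)).
Step 1. Substitute u = exp(x), turning ∫(-6*exp(x)*exp(exp(x))) dx into ∫(-6*exp(u)) du: now ∫(-6*exp(u)) du.
Step 2. Evaluate the standard form: now -6*exp(u).
Step 3. Substitute back u = exp(x): now -6*exp(exp(x)).
Answer: -6*exp(exp(x)).


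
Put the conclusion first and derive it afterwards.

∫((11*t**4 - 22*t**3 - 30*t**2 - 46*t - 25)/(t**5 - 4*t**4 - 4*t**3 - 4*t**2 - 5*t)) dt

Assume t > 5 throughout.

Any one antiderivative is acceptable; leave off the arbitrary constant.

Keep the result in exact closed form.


The answer is 5*log(t) + 4*log(t - 5) + 2*log(t + 1) + 4*atan(t).
Step 1. Decompose ∫((11*t**4 - 22*t**3 - 30*t**2 - 46*t - 25)/(t**5 - 4*t**4 - 4*t**3 - 4*t**2 - 5*t)) dt by partial fractions, (11*t**4 - 22*t**3 - 30*t**2 - 46*t - 25)/(t**5 - 4*t**4 - 4*t**3 - 4*t**2 - 5*t) = 4/(t**2 + 1) + 2/(t + 1) + 4/(t - 5) + 5/t: now ∫(5/t) dt + ∫(4/(t - 5)) dt + ∫(2/(t + 1)) dt + ∫(4/(t**2 + 1)) dt.
Step 2. Evaluate the standard form [assuming t > 0]: now 5*log(t) + ∫(4/(t - 5)) dt + ∫(2/(t + 1)) dt + ∫(4/(t**2 + 1)) dt.
Step 3. Evaluate the standard form [assuming t > 5]: now 5*log(t) + 4*log(t - 5) + ∫(2/(t + 1)) dt + ∫(4/(t**2 + 1)) dt.
Step 4. Evaluate the standard form [assuming t > -1]: now 5*log(t) + 4*log(t - 5) + 2*log(t + 1) + ∫(4/(t**2 + 1)) dt.
Step 5. Evaluate the standard form: now 5*log(t) + 4*log(t - 5) + 2*log(t + 1) + 4*atan(t).
Answer: 5*log(t) + 4*log(t - 5) + 2*log(t + 1) + 4*atan(t).
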